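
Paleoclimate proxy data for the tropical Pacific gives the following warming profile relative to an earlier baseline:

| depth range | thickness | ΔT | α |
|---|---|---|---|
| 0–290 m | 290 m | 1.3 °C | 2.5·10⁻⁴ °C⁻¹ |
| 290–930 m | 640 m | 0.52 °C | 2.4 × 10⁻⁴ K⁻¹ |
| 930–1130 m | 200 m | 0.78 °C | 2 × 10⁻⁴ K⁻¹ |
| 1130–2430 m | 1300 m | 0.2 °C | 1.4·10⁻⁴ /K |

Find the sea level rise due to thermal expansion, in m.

Layer 1: 290 × 1.3 × 2.5×10⁻⁴ = 0.09425 m
290–930 m: 2.4×10⁻⁴ × 0.52 × 640 = 0.079872 m
Layer 3: 2×10⁻⁴ × 0.78 × 200 = 0.03120 m
1.4×10⁻⁴ × 1300 × 0.2 = 0.03640 m
Δh = 0.09425 + 0.079872 + 0.03120 + 0.03640 = 0.241722 m ≈ 0.24 m

0.24 m of thermosteric rise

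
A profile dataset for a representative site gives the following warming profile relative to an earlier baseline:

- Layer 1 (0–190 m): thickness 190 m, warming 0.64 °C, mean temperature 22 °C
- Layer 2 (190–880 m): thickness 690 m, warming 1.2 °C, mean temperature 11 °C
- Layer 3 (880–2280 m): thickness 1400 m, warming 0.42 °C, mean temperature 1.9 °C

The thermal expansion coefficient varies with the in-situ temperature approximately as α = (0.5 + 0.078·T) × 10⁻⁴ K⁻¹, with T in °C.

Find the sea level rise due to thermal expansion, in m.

Layer 1: α = (0.5 + 0.078×22)×10⁻⁴ = 2.216×10⁻⁴ K⁻¹
Layer 2: α = (0.5 + 0.078×11)×10⁻⁴ = 1.358×10⁻⁴ K⁻¹
Layer 3: α = (0.5 + 0.078×1.9)×10⁻⁴ = 0.6482×10⁻⁴ K⁻¹
0–190 m: 2.216×10⁻⁴ × 190 × 0.64 = 0.02694656 m
1.2 × 690 × 1.358×10⁻⁴ = 0.1124424 m
880–2280 m: 0.6482×10⁻⁴ × 1400 × 0.42 = 0.03811416 m
Δh = 0.02694656 + 0.1124424 + 0.03811416 = 0.17750312 m ≈ 0.18 m

0.18 m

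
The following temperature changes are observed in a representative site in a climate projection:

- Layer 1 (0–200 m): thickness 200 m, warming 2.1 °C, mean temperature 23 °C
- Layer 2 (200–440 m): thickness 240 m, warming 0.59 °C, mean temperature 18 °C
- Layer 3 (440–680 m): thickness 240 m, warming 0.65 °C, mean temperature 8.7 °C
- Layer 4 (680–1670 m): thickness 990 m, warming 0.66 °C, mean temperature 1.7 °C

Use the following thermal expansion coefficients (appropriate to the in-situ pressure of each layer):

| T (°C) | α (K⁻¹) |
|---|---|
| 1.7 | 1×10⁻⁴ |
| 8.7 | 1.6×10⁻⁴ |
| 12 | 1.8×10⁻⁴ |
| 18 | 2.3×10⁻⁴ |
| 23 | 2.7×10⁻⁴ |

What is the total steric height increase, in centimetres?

about 23.6 cm

Layer 1 at 23 °C → α = 2.7×10⁻⁴ K⁻¹
Layer 2 at 18 °C → α = 2.3×10⁻⁴ K⁻¹
Layer 3 at 8.7 °C → α = 1.6×10⁻⁴ K⁻¹
Layer 4 at 1.7 °C → α = 1×10⁻⁴ K⁻¹
2.7×10⁻⁴ × 200 × 2.1 = 0.11340 m
Layer 2: 2.3×10⁻⁴ × 240 × 0.59 = 0.032568 m
Layer 3: 240 × 0.65 × 1.6×10⁻⁴ = 0.02496 m
0.66 × 1×10⁻⁴ × 990 = 0.06534 m
Δh = 0.11340 + 0.032568 + 0.02496 + 0.06534 = 0.236268 m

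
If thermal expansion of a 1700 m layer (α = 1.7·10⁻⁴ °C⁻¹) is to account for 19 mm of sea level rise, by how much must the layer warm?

ΔT = Δh/(αH) = 0.019 / (1.7×10⁻⁴ × 1700) ≈ 0.06574 °C

ΔT ≈ 0.0657 °C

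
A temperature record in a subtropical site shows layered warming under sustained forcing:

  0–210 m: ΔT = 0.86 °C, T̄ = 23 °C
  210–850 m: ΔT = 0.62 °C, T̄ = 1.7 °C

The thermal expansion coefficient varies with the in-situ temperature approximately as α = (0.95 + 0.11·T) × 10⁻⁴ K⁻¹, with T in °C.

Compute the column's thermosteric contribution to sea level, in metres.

Layer 1: α = (0.95 + 0.11×23)×10⁻⁴ = 3.48×10⁻⁴ K⁻¹
Layer 2: α = (0.95 + 0.11×1.7)×10⁻⁴ = 1.137×10⁻⁴ K⁻¹
Layer 1: 3.48×10⁻⁴ × 0.86 × 210 = 0.0628488 m
0.62 × 640 × 1.137×10⁻⁴ = 0.04511616 m
Δh = 0.0628488 + 0.04511616 = 0.10796496 m ≈ 0.11 m

0.11 m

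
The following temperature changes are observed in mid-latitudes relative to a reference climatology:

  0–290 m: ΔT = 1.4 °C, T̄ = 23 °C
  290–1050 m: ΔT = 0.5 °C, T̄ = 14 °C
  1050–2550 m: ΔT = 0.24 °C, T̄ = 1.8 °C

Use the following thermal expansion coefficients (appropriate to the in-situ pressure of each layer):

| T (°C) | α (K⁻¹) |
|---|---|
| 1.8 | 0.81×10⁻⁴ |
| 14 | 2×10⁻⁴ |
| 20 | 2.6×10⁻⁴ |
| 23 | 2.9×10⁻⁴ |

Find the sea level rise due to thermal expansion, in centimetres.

Layer 1 at 23 °C → α = 2.9×10⁻⁴ K⁻¹
Layer 2 at 14 °C → α = 2×10⁻⁴ K⁻¹
Layer 3 at 1.8 °C → α = 0.81×10⁻⁴ K⁻¹
0–290 m: 2.9×10⁻⁴ × 1.4 × 290 = 0.11774 m
2×10⁻⁴ × 760 × 0.5 = 0.07600 m
0.81×10⁻⁴ × 0.24 × 1500 = 0.02916 m
Δh = 0.11774 + 0.07600 + 0.02916 = 0.22290 m

Δh ≈ 22 cm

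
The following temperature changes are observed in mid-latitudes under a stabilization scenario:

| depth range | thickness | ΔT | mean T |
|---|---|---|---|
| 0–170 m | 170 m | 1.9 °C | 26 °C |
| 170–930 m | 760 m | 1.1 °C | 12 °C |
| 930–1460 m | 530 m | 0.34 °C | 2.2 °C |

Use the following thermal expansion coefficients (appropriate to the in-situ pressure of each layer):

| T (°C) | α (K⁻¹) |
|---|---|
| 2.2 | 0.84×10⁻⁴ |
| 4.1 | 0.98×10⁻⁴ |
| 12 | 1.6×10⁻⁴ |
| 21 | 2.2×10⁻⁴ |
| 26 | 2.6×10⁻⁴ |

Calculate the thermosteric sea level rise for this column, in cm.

Δh ≈ 23.3 cm

Layer 1 at 26 °C → α = 2.6×10⁻⁴ K⁻¹
Layer 2 at 12 °C → α = 1.6×10⁻⁴ K⁻¹
Layer 3 at 2.2 °C → α = 0.84×10⁻⁴ K⁻¹
0–170 m: 2.6×10⁻⁴ × 1.9 × 170 = 0.08398 m
170–930 m: 1.1 × 1.6×10⁻⁴ × 760 = 0.13376 m
0.34 × 0.84×10⁻⁴ × 530 = 0.0151368 m
Δh = 0.08398 + 0.13376 + 0.0151368 = 0.2328768 m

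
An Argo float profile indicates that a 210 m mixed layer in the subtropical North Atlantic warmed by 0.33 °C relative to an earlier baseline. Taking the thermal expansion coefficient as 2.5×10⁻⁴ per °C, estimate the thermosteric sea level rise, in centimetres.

Δh = αΔT·H = 2.5×10⁻⁴ × 0.33 × 210 = 0.017325 m

Δh ≈ 1.7 cm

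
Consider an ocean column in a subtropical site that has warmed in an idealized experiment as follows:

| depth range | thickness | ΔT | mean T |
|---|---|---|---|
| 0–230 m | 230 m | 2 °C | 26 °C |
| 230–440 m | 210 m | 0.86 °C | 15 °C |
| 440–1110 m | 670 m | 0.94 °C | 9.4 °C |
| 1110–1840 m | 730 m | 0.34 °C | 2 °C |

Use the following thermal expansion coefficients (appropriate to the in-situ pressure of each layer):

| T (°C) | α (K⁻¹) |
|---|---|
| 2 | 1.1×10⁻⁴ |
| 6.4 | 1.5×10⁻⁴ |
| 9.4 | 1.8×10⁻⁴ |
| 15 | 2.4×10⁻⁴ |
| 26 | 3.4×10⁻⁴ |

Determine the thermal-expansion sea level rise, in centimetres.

34 cm

Layer 1 at 26 °C → α = 3.4×10⁻⁴ K⁻¹
Layer 2 at 15 °C → α = 2.4×10⁻⁴ K⁻¹
Layer 3 at 9.4 °C → α = 1.8×10⁻⁴ K⁻¹
Layer 4 at 2 °C → α = 1.1×10⁻⁴ K⁻¹
Layer 1: 230 × 2 × 3.4×10⁻⁴ = 0.15640 m
230–440 m: 2.4×10⁻⁴ × 0.86 × 210 = 0.043344 m
1.8×10⁻⁴ × 0.94 × 670 = 0.113364 m
1110–1840 m: 730 × 1.1×10⁻⁴ × 0.34 = 0.027302 m
Δh = 0.15640 + 0.043344 + 0.113364 + 0.027302 = 0.34041 m ≈ 34 cm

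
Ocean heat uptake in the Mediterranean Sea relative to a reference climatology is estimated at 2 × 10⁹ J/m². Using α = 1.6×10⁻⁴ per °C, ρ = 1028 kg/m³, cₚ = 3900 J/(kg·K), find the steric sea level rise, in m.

Δh = αQ/(ρcₚ) = 1.6×10⁻⁴ × 2×10⁹ / (1028 × 3900) ≈ 0.079816 m

about 0.0798 m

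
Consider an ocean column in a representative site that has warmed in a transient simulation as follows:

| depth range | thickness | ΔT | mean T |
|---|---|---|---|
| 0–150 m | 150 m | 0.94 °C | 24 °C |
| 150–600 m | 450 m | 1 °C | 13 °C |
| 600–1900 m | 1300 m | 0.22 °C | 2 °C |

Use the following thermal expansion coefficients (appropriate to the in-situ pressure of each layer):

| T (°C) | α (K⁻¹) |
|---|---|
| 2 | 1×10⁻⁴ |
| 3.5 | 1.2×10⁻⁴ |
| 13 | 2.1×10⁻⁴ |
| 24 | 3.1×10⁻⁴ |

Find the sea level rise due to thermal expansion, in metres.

0.167 m

Layer 1 at 24 °C → α = 3.1×10⁻⁴ K⁻¹
Layer 2 at 13 °C → α = 2.1×10⁻⁴ K⁻¹
Layer 3 at 2 °C → α = 1×10⁻⁴ K⁻¹
0–150 m: 0.94 × 150 × 3.1×10⁻⁴ = 0.04371 m
150–600 m: 450 × 2.1×10⁻⁴ × 1 = 0.09450 m
600–1900 m: 1300 × 0.22 × 1×10⁻⁴ = 0.02860 m
Δh = 0.04371 + 0.09450 + 0.02860 = 0.16681 m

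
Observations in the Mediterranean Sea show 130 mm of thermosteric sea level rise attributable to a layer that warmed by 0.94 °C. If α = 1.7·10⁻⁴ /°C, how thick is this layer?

H = Δh/(αΔT) = 0.13 / (1.7×10⁻⁴ × 0.94) ≈ 813.5 m

about 814 m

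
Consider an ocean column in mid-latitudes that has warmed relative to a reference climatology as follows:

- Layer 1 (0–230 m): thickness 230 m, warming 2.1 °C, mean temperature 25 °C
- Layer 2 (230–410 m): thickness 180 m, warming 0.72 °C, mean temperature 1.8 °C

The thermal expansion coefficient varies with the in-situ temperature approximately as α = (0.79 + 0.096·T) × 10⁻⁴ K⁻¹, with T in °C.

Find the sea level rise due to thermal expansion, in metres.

Layer 1: α = (0.79 + 0.096×25)×10⁻⁴ = 3.19×10⁻⁴ K⁻¹
Layer 2: α = (0.79 + 0.096×1.8)×10⁻⁴ = 0.9628×10⁻⁴ K⁻¹
Layer 1: 230 × 2.1 × 3.19×10⁻⁴ = 0.154077 m
Layer 2: 0.72 × 180 × 0.9628×10⁻⁴ = 0.012477888 m
Δh = 0.154077 + 0.012477888 = 0.166554888 m ≈ 0.167 m

about 0.167 m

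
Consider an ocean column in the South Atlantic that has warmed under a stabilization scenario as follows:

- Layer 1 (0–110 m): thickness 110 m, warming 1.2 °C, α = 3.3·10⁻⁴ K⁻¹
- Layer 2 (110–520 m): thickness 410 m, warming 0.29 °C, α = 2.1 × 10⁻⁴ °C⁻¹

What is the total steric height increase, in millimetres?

Layer 1: 110 × 3.3×10⁻⁴ × 1.2 = 0.04356 m
2.1×10⁻⁴ × 0.29 × 410 = 0.024969 m
Δh = 0.04356 + 0.024969 = 0.068529 m

Δh ≈ 68.5 mm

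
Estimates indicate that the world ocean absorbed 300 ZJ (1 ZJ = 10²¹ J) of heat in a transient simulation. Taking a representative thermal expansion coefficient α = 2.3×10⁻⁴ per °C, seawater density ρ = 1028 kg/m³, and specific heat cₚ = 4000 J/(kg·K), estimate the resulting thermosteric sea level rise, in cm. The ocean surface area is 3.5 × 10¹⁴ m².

Per unit area: Q = 300×10²¹ / (3.5×10¹⁴) ≈ 8.571×10⁸ J/m²
Δh = αQ/(ρcₚ) = 2.3×10⁻⁴ × 8.571×10⁸ / (1028 × 4000) ≈ 0.047941 m

4.79 cm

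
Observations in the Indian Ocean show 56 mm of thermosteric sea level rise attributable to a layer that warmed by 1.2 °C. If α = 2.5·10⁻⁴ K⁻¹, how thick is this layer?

H ≈ 190 m

H = Δh/(αΔT) = 0.056 / (2.5×10⁻⁴ × 1.2) ≈ 186.7 m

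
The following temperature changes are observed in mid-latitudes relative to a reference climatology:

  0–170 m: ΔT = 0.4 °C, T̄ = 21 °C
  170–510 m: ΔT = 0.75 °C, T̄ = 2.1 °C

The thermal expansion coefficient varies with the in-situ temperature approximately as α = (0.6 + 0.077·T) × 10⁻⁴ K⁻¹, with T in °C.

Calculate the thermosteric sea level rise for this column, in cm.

Layer 1: α = (0.6 + 0.077×21)×10⁻⁴ = 2.217×10⁻⁴ K⁻¹
Layer 2: α = (0.6 + 0.077×2.1)×10⁻⁴ = 0.7617×10⁻⁴ K⁻¹
0–170 m: 170 × 0.4 × 2.217×10⁻⁴ = 0.0150756 m
170–510 m: 0.7617×10⁻⁴ × 340 × 0.75 = 0.01942335 m
Δh = 0.0150756 + 0.01942335 = 0.03449895 m

3.4 cm of thermosteric rise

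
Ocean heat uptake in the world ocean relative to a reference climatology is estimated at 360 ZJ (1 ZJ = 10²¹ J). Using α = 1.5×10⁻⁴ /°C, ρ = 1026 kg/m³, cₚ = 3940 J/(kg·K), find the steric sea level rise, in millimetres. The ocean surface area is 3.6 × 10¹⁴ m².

Per unit area: Q = 360×10²¹ / (3.6×10¹⁴) = 1×10⁹ J/m²
Δh = αQ/(ρcₚ) = 1.5×10⁻⁴ × 1×10⁹ / (1026 × 3940) ≈ 0.037106 m

37 mm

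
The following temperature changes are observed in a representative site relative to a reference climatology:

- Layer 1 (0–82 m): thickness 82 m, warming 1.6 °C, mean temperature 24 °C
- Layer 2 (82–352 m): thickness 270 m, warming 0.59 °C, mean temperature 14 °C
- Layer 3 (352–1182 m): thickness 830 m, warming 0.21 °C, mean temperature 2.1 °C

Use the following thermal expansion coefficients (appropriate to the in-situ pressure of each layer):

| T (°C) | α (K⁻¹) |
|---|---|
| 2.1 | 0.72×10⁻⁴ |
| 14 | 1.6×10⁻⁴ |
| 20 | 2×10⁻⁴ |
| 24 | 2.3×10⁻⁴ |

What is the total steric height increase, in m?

Layer 1 at 24 °C → α = 2.3×10⁻⁴ K⁻¹
Layer 2 at 14 °C → α = 1.6×10⁻⁴ K⁻¹
Layer 3 at 2.1 °C → α = 0.72×10⁻⁴ K⁻¹
Layer 1: 82 × 1.6 × 2.3×10⁻⁴ = 0.030176 m
82–352 m: 1.6×10⁻⁴ × 0.59 × 270 = 0.025488 m
0.72×10⁻⁴ × 830 × 0.21 = 0.0125496 m
Δh = 0.030176 + 0.025488 + 0.0125496 = 0.0682136 m ≈ 0.0682 m

Δh = 0.0682 m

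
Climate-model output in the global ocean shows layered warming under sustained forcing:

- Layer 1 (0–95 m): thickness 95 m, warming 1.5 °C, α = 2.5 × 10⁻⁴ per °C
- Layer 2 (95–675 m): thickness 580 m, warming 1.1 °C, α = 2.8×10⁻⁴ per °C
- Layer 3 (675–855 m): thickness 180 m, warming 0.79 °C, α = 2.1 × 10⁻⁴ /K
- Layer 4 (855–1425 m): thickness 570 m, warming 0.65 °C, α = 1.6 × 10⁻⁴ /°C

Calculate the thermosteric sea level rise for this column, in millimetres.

1.5 × 95 × 2.5×10⁻⁴ = 0.035625 m
95–675 m: 2.8×10⁻⁴ × 580 × 1.1 = 0.17864 m
2.1×10⁻⁴ × 0.79 × 180 = 0.029862 m
Layer 4: 0.65 × 570 × 1.6×10⁻⁴ = 0.05928 m
Δh = 0.035625 + 0.17864 + 0.029862 + 0.05928 = 0.303407 m ≈ 303 mm

303 mm of thermosteric rise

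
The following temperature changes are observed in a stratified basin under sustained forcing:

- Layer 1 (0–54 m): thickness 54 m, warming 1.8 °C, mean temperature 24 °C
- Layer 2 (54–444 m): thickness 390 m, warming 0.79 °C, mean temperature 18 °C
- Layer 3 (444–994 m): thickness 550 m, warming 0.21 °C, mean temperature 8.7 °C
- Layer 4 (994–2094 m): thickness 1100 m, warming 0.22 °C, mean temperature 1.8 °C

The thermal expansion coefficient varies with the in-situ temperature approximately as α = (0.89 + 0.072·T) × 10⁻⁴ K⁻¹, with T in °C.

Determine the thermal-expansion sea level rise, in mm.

Δh ≈ 135 mm

Layer 1: α = (0.89 + 0.072×24)×10⁻⁴ = 2.618×10⁻⁴ K⁻¹
Layer 2: α = (0.89 + 0.072×18)×10⁻⁴ = 2.186×10⁻⁴ K⁻¹
Layer 3: α = (0.89 + 0.072×8.7)×10⁻⁴ = 1.5164×10⁻⁴ K⁻¹
Layer 4: α = (0.89 + 0.072×1.8)×10⁻⁴ = 1.0196×10⁻⁴ K⁻¹
Layer 1: 2.618×10⁻⁴ × 1.8 × 54 = 0.02544696 m
54–444 m: 390 × 2.186×10⁻⁴ × 0.79 = 0.06735066 m
0.21 × 1.5164×10⁻⁴ × 550 = 0.01751442 m
994–2094 m: 0.22 × 1100 × 1.0196×10⁻⁴ = 0.02467432 m
Δh = 0.02544696 + 0.06735066 + 0.01751442 + 0.02467432 = 0.13498636 m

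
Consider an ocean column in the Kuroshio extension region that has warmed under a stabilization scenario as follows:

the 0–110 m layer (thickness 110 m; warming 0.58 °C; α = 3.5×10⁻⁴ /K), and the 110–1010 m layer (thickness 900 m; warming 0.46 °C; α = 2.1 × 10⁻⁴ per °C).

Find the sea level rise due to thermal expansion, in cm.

10.9 cm

0–110 m: 3.5×10⁻⁴ × 110 × 0.58 = 0.02233 m
Layer 2: 900 × 0.46 × 2.1×10⁻⁴ = 0.08694 m
Δh = 0.02233 + 0.08694 = 0.10927 m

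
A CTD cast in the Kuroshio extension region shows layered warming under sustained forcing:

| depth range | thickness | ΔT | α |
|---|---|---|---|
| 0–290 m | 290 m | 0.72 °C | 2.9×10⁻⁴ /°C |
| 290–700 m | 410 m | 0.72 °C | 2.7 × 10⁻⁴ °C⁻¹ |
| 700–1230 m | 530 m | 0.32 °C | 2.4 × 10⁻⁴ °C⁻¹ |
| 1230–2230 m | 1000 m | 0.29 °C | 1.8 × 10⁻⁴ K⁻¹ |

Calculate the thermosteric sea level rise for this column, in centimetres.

23.3 cm of thermosteric rise

0.72 × 290 × 2.9×10⁻⁴ = 0.060552 m
290–700 m: 2.7×10⁻⁴ × 0.72 × 410 = 0.079704 m
2.4×10⁻⁴ × 530 × 0.32 = 0.040704 m
Layer 4: 0.29 × 1.8×10⁻⁴ × 1000 = 0.05220 m
Δh = 0.060552 + 0.079704 + 0.040704 + 0.05220 = 0.23316 m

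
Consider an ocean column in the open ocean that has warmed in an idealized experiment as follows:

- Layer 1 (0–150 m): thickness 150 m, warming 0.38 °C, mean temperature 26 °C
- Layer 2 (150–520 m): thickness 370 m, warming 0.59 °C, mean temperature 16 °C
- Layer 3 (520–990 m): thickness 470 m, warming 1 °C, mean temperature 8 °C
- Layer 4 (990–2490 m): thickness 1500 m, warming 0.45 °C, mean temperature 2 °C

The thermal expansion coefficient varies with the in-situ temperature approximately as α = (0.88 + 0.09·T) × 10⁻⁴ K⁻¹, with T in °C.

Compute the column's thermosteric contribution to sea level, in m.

0.22 m of thermosteric rise

Layer 1: α = (0.88 + 0.09×26)×10⁻⁴ = 3.22×10⁻⁴ K⁻¹
Layer 2: α = (0.88 + 0.09×16)×10⁻⁴ = 2.32×10⁻⁴ K⁻¹
Layer 3: α = (0.88 + 0.09×8)×10⁻⁴ = 1.6×10⁻⁴ K⁻¹
Layer 4: α = (0.88 + 0.09×2)×10⁻⁴ = 1.06×10⁻⁴ K⁻¹
0–150 m: 3.22×10⁻⁴ × 150 × 0.38 = 0.018354 m
2.32×10⁻⁴ × 0.59 × 370 = 0.0506456 m
Layer 3: 1 × 1.6×10⁻⁴ × 470 = 0.07520 m
Layer 4: 1.06×10⁻⁴ × 1500 × 0.45 = 0.07155 m
Δh = 0.018354 + 0.0506456 + 0.07520 + 0.07155 = 0.2157496 m ≈ 0.22 m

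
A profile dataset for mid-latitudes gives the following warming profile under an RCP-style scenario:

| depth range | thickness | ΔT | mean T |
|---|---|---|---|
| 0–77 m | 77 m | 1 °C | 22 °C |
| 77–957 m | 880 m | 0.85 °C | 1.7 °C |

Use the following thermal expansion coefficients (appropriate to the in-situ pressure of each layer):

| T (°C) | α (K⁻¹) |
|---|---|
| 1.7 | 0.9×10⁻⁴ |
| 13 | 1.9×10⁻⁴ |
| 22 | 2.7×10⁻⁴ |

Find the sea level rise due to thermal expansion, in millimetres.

about 88.1 mm

Layer 1 at 22 °C → α = 2.7×10⁻⁴ K⁻¹
Layer 2 at 1.7 °C → α = 0.9×10⁻⁴ K⁻¹
0–77 m: 1 × 2.7×10⁻⁴ × 77 = 0.02079 m
Layer 2: 0.9×10⁻⁴ × 0.85 × 880 = 0.06732 m
Δh = 0.02079 + 0.06732 = 0.08811 m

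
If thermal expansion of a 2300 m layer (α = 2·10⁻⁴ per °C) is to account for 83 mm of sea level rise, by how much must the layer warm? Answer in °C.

ΔT ≈ 0.180 °C

ΔT = Δh/(αH) = 0.083 / (2×10⁻⁴ × 2300) ≈ 0.1804 °C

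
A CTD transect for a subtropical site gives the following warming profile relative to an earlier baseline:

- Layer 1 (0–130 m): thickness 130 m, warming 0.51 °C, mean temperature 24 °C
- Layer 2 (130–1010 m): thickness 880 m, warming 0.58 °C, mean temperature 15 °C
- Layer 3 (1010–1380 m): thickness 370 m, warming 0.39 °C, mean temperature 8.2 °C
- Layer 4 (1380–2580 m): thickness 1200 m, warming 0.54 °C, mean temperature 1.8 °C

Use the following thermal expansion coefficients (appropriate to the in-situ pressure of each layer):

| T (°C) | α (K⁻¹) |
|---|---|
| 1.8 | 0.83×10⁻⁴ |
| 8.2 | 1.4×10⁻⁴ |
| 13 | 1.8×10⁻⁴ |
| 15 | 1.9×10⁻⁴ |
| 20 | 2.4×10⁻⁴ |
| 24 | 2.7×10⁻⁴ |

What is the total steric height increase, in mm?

189 mm

Layer 1 at 24 °C → α = 2.7×10⁻⁴ K⁻¹
Layer 2 at 15 °C → α = 1.9×10⁻⁴ K⁻¹
Layer 3 at 8.2 °C → α = 1.4×10⁻⁴ K⁻¹
Layer 4 at 1.8 °C → α = 0.83×10⁻⁴ K⁻¹
Layer 1: 130 × 2.7×10⁻⁴ × 0.51 = 0.017901 m
130–1010 m: 880 × 0.58 × 1.9×10⁻⁴ = 0.096976 m
Layer 3: 370 × 0.39 × 1.4×10⁻⁴ = 0.020202 m
Layer 4: 0.83×10⁻⁴ × 1200 × 0.54 = 0.053784 m
Δh = 0.017901 + 0.096976 + 0.020202 + 0.053784 = 0.188863 m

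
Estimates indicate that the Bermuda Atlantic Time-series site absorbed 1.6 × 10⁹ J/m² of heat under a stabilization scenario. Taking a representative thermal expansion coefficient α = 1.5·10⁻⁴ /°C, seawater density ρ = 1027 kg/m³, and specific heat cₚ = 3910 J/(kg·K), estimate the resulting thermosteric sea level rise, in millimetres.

Δh = αQ/(ρcₚ) = 1.5×10⁻⁴ × 1.6×10⁹ / (1027 × 3910) ≈ 0.059767 m

about 59.8 mm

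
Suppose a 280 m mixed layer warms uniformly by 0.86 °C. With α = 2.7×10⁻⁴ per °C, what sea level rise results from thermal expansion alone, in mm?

Δh = 65.0 mm

Δh = αΔT·H = 2.7×10⁻⁴ × 0.86 × 280 = 0.065016 m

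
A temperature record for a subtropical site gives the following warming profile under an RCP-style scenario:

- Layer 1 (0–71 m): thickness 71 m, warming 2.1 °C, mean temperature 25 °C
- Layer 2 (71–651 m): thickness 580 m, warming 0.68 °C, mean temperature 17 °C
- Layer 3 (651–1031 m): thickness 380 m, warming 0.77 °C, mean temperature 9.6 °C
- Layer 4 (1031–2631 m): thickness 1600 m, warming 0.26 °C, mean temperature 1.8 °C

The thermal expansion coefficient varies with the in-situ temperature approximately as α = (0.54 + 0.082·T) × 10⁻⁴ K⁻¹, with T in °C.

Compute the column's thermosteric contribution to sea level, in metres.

Δh = 0.182 m

Layer 1: α = (0.54 + 0.082×25)×10⁻⁴ = 2.59×10⁻⁴ K⁻¹
Layer 2: α = (0.54 + 0.082×17)×10⁻⁴ = 1.934×10⁻⁴ K⁻¹
Layer 3: α = (0.54 + 0.082×9.6)×10⁻⁴ = 1.3272×10⁻⁴ K⁻¹
Layer 4: α = (0.54 + 0.082×1.8)×10⁻⁴ = 0.6876×10⁻⁴ K⁻¹
Layer 1: 71 × 2.59×10⁻⁴ × 2.1 = 0.0386169 m
0.68 × 580 × 1.934×10⁻⁴ = 0.07627696 m
651–1031 m: 0.77 × 1.3272×10⁻⁴ × 380 = 0.038833872 m
1031–2631 m: 1600 × 0.6876×10⁻⁴ × 0.26 = 0.02860416 m
Δh = 0.0386169 + 0.07627696 + 0.038833872 + 0.02860416 = 0.182331892 m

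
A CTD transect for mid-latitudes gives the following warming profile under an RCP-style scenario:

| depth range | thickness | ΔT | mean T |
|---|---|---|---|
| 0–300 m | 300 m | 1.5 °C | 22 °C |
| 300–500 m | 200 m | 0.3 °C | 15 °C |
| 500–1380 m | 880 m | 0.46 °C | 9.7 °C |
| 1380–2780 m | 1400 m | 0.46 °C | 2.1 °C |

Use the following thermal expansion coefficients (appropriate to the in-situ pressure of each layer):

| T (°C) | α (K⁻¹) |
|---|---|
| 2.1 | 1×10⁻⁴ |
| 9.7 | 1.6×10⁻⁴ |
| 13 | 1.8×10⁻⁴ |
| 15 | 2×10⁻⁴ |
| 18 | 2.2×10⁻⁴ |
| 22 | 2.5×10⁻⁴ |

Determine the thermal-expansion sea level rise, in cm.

Layer 1 at 22 °C → α = 2.5×10⁻⁴ K⁻¹
Layer 2 at 15 °C → α = 2×10⁻⁴ K⁻¹
Layer 3 at 9.7 °C → α = 1.6×10⁻⁴ K⁻¹
Layer 4 at 2.1 °C → α = 1×10⁻⁴ K⁻¹
0–300 m: 300 × 2.5×10⁻⁴ × 1.5 = 0.11250 m
Layer 2: 0.3 × 2×10⁻⁴ × 200 = 0.01200 m
500–1380 m: 880 × 0.46 × 1.6×10⁻⁴ = 0.064768 m
Layer 4: 1×10⁻⁴ × 1400 × 0.46 = 0.06440 m
Δh = 0.11250 + 0.01200 + 0.064768 + 0.06440 = 0.253668 m

25.4 cm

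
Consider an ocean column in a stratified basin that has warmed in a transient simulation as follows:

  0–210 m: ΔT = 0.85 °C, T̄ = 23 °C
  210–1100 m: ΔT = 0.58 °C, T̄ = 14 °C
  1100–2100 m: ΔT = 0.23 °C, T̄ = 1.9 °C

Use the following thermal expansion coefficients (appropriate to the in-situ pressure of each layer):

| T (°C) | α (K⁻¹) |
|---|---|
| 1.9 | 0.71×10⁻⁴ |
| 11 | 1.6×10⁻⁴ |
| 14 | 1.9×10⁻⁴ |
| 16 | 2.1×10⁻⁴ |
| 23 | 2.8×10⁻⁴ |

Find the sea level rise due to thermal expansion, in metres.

Layer 1 at 23 °C → α = 2.8×10⁻⁴ K⁻¹
Layer 2 at 14 °C → α = 1.9×10⁻⁴ K⁻¹
Layer 3 at 1.9 °C → α = 0.71×10⁻⁴ K⁻¹
210 × 0.85 × 2.8×10⁻⁴ = 0.04998 m
Layer 2: 890 × 0.58 × 1.9×10⁻⁴ = 0.098078 m
1100–2100 m: 1000 × 0.23 × 0.71×10⁻⁴ = 0.01633 m
Δh = 0.04998 + 0.098078 + 0.01633 = 0.164388 m ≈ 0.164 m

0.164 m of thermosteric rise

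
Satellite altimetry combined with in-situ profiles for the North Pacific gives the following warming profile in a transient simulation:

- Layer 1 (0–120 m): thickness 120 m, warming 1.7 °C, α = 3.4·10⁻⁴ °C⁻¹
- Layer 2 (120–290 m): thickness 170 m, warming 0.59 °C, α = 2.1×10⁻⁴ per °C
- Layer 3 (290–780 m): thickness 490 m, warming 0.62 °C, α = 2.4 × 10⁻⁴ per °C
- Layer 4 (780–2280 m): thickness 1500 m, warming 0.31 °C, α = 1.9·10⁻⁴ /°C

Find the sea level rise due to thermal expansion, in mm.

Δh ≈ 250 mm

0–120 m: 3.4×10⁻⁴ × 120 × 1.7 = 0.06936 m
120–290 m: 0.59 × 2.1×10⁻⁴ × 170 = 0.021063 m
Layer 3: 0.62 × 490 × 2.4×10⁻⁴ = 0.072912 m
Layer 4: 1500 × 0.31 × 1.9×10⁻⁴ = 0.08835 m
Δh = 0.06936 + 0.021063 + 0.072912 + 0.08835 = 0.251685 m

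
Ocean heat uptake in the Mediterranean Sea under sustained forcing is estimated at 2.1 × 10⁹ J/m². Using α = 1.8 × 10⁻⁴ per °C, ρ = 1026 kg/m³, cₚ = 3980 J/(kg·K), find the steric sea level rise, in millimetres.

Δh = 92.6 mm

Δh = αQ/(ρcₚ) = 1.8×10⁻⁴ × 2.1×10⁹ / (1026 × 3980) ≈ 0.092568 m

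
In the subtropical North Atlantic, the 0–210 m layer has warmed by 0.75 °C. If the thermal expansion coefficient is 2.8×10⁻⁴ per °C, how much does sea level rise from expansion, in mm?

Δh = αΔT·H = 2.8×10⁻⁴ × 0.75 × 210 = 0.04410 m

44 mm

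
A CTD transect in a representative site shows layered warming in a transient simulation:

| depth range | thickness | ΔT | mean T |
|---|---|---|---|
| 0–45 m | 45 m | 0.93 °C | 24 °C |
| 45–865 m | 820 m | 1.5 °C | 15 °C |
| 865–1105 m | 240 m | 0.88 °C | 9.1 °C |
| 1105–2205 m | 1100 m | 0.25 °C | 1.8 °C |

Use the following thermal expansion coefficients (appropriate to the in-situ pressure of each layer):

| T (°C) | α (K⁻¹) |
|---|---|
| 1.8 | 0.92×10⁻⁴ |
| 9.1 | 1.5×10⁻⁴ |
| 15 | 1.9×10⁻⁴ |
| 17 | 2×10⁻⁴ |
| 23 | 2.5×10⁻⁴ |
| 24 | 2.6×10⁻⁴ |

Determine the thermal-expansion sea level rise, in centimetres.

Layer 1 at 24 °C → α = 2.6×10⁻⁴ K⁻¹
Layer 2 at 15 °C → α = 1.9×10⁻⁴ K⁻¹
Layer 3 at 9.1 °C → α = 1.5×10⁻⁴ K⁻¹
Layer 4 at 1.8 °C → α = 0.92×10⁻⁴ K⁻¹
0–45 m: 0.93 × 45 × 2.6×10⁻⁴ = 0.010881 m
Layer 2: 1.5 × 1.9×10⁻⁴ × 820 = 0.23370 m
Layer 3: 0.88 × 1.5×10⁻⁴ × 240 = 0.03168 m
Layer 4: 1100 × 0.92×10⁻⁴ × 0.25 = 0.02530 m
Δh = 0.010881 + 0.23370 + 0.03168 + 0.02530 = 0.301561 m

about 30.2 cm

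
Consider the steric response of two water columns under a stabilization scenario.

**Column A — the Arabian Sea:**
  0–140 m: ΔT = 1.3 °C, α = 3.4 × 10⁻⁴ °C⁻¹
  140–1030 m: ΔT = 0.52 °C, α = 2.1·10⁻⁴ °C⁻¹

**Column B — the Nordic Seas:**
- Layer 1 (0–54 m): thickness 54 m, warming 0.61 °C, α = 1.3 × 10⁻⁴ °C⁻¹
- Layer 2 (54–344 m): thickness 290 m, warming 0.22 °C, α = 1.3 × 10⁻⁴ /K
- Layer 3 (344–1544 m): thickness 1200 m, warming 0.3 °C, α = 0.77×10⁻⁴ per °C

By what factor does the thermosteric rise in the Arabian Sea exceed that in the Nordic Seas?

3.95

A Layer 1: 140 × 3.4×10⁻⁴ × 1.3 = 0.06188 m
A 140–1030 m: 0.52 × 890 × 2.1×10⁻⁴ = 0.097188 m
A total: 0.159068 m
B Layer 1: 1.3×10⁻⁴ × 54 × 0.61 = 0.0042822 m
B 54–344 m: 290 × 1.3×10⁻⁴ × 0.22 = 0.008294 m
B Layer 3: 0.77×10⁻⁴ × 0.3 × 1200 = 0.02772 m
B total: 0.0402962 m
Ratio: 0.159068 / 0.0402962 ≈ 3.947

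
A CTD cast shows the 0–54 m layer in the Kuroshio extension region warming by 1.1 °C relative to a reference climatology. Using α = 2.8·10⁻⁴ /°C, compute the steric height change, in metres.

Δh = αΔT·H = 2.8×10⁻⁴ × 1.1 × 54 = 0.016632 m

0.017 m of thermosteric rise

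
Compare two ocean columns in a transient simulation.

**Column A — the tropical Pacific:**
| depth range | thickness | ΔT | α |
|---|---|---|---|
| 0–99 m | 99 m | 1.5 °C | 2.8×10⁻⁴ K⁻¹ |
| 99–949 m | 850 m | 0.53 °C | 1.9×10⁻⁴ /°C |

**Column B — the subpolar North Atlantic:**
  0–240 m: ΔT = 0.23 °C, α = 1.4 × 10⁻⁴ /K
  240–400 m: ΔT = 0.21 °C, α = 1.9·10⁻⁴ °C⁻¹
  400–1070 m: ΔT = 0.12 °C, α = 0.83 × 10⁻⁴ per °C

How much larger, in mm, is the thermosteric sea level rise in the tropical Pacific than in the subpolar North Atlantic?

Δh_A − Δh_B ≈ 110 mm

A 99 × 1.5 × 2.8×10⁻⁴ = 0.04158 m
A 99–949 m: 850 × 1.9×10⁻⁴ × 0.53 = 0.085595 m
A total: 0.127175 m
B 0–240 m: 240 × 1.4×10⁻⁴ × 0.23 = 0.007728 m
B Layer 2: 0.21 × 160 × 1.9×10⁻⁴ = 0.006384 m
B Layer 3: 670 × 0.12 × 0.83×10⁻⁴ = 0.0066732 m
B total: 0.0207852 m
Difference: 0.127175 − 0.0207852 = 0.1063898 m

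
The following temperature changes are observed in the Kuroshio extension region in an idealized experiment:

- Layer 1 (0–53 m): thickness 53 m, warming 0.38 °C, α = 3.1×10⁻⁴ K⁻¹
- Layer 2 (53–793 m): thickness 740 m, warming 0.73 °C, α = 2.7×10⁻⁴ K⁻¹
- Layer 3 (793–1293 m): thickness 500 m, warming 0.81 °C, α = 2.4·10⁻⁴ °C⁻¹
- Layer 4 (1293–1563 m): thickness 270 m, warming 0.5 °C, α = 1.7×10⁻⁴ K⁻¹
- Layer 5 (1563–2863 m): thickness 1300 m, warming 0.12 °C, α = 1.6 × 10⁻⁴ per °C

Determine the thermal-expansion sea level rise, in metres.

53 × 0.38 × 3.1×10⁻⁴ = 0.0062434 m
2.7×10⁻⁴ × 740 × 0.73 = 0.145854 m
793–1293 m: 2.4×10⁻⁴ × 0.81 × 500 = 0.09720 m
1.7×10⁻⁴ × 0.5 × 270 = 0.02295 m
1563–2863 m: 1.6×10⁻⁴ × 0.12 × 1300 = 0.02496 m
Δh = 0.0062434 + 0.145854 + 0.09720 + 0.02295 + 0.02496 = 0.2972074 m

Δh ≈ 0.30 m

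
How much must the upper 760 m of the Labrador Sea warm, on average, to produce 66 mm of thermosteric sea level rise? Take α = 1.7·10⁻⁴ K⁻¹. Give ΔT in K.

ΔT ≈ 0.511 K

ΔT = Δh/(αH) = 0.066 / (1.7×10⁻⁴ × 760) ≈ 0.5108 K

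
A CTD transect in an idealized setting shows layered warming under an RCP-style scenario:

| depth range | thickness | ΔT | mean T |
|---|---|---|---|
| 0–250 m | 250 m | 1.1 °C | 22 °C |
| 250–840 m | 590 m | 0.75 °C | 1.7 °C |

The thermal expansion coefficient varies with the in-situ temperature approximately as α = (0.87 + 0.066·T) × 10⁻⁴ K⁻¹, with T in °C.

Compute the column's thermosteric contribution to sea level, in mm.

about 107 mm

Layer 1: α = (0.87 + 0.066×22)×10⁻⁴ = 2.322×10⁻⁴ K⁻¹
Layer 2: α = (0.87 + 0.066×1.7)×10⁻⁴ = 0.9822×10⁻⁴ K⁻¹
250 × 2.322×10⁻⁴ × 1.1 = 0.063855 m
Layer 2: 590 × 0.75 × 0.9822×10⁻⁴ = 0.04346235 m
Δh = 0.063855 + 0.04346235 = 0.10731735 m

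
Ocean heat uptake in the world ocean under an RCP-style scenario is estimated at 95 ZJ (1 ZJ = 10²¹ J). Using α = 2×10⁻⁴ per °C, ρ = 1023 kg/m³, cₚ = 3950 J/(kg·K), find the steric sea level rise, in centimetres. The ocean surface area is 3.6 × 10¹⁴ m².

Per unit area: Q = 95×10²¹ / (3.6×10¹⁴) ≈ 2.639×10⁸ J/m²
Δh = αQ/(ρcₚ) = 2×10⁻⁴ × 2.639×10⁸ / (1023 × 3950) ≈ 0.013062 m

1.3 cm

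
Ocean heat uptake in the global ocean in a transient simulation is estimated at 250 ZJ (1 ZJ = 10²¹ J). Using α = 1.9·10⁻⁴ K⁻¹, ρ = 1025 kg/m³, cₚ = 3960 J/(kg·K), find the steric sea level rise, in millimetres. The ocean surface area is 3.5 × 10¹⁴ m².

Δh ≈ 33.4 mm

Per unit area: Q = 250×10²¹ / (3.5×10¹⁴) ≈ 7.143×10⁸ J/m²
Δh = αQ/(ρcₚ) = 1.9×10⁻⁴ × 7.143×10⁸ / (1025 × 3960) ≈ 0.033436 m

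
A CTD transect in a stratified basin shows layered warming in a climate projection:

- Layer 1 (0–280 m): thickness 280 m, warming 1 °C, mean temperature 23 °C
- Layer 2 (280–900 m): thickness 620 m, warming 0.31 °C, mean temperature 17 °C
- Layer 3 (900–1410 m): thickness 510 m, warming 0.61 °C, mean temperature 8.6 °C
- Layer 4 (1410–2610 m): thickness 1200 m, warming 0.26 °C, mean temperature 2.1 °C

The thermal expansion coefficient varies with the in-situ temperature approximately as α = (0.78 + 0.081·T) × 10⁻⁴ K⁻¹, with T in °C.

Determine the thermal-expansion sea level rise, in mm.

about 191 mm

Layer 1: α = (0.78 + 0.081×23)×10⁻⁴ = 2.643×10⁻⁴ K⁻¹
Layer 2: α = (0.78 + 0.081×17)×10⁻⁴ = 2.157×10⁻⁴ K⁻¹
Layer 3: α = (0.78 + 0.081×8.6)×10⁻⁴ = 1.4766×10⁻⁴ K⁻¹
Layer 4: α = (0.78 + 0.081×2.1)×10⁻⁴ = 0.9501×10⁻⁴ K⁻¹
0–280 m: 1 × 280 × 2.643×10⁻⁴ = 0.074004 m
Layer 2: 0.31 × 620 × 2.157×10⁻⁴ = 0.04145754 m
0.61 × 510 × 1.4766×10⁻⁴ = 0.045937026 m
0.9501×10⁻⁴ × 1200 × 0.26 = 0.02964312 m
Δh = 0.074004 + 0.04145754 + 0.045937026 + 0.02964312 = 0.191041686 m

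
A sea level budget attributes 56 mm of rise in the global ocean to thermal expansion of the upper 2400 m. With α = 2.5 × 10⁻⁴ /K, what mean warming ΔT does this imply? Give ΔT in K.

about 0.0933 K

ΔT = Δh/(αH) = 0.056 / (2.5×10⁻⁴ × 2400) ≈ 0.09333 K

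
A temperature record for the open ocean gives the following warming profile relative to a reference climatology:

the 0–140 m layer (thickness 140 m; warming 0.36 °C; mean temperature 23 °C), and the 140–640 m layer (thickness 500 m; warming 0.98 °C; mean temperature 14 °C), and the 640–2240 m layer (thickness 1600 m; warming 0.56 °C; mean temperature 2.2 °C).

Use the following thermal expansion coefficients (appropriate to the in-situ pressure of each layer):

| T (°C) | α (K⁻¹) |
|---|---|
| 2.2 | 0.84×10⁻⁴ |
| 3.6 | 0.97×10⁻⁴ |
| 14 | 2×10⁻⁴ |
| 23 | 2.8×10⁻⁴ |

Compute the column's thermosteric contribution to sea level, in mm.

Δh = 190 mm

Layer 1 at 23 °C → α = 2.8×10⁻⁴ K⁻¹
Layer 2 at 14 °C → α = 2×10⁻⁴ K⁻¹
Layer 3 at 2.2 °C → α = 0.84×10⁻⁴ K⁻¹
Layer 1: 0.36 × 140 × 2.8×10⁻⁴ = 0.014112 m
Layer 2: 2×10⁻⁴ × 0.98 × 500 = 0.09800 m
Layer 3: 0.56 × 0.84×10⁻⁴ × 1600 = 0.075264 m
Δh = 0.014112 + 0.09800 + 0.075264 = 0.187376 m ≈ 190 mm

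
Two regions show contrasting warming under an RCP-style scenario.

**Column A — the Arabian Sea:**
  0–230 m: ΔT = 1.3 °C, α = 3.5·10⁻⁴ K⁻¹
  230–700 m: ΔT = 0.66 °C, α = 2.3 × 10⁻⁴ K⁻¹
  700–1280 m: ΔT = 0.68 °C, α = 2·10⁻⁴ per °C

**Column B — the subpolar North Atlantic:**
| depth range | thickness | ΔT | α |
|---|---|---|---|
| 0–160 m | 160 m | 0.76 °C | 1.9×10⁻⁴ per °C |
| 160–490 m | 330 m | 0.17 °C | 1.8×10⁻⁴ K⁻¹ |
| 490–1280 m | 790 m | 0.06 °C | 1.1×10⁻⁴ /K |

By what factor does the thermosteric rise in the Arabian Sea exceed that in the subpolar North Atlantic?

≈ 6.6×

A 0–230 m: 230 × 3.5×10⁻⁴ × 1.3 = 0.10465 m
A 470 × 2.3×10⁻⁴ × 0.66 = 0.071346 m
A 580 × 0.68 × 2×10⁻⁴ = 0.07888 m
A total: 0.254876 m
B 0.76 × 1.9×10⁻⁴ × 160 = 0.023104 m
B Layer 2: 330 × 0.17 × 1.8×10⁻⁴ = 0.010098 m
B Layer 3: 1.1×10⁻⁴ × 790 × 0.06 = 0.005214 m
B total: 0.038416 m
Ratio: 0.254876 / 0.038416 ≈ 6.635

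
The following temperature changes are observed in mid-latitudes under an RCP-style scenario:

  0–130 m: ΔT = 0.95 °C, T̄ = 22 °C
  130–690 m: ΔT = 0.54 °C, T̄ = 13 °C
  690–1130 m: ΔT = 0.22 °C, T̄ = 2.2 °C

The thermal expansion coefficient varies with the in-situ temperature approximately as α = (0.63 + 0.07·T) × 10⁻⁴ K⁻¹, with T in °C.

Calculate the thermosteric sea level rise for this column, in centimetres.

Layer 1: α = (0.63 + 0.07×22)×10⁻⁴ = 2.17×10⁻⁴ K⁻¹
Layer 2: α = (0.63 + 0.07×13)×10⁻⁴ = 1.54×10⁻⁴ K⁻¹
Layer 3: α = (0.63 + 0.07×2.2)×10⁻⁴ = 0.784×10⁻⁴ K⁻¹
130 × 2.17×10⁻⁴ × 0.95 = 0.0267995 m
560 × 0.54 × 1.54×10⁻⁴ = 0.0465696 m
440 × 0.784×10⁻⁴ × 0.22 = 0.00758912 m
Δh = 0.0267995 + 0.0465696 + 0.00758912 = 0.08095822 m ≈ 8.1 cm

Δh ≈ 8.1 cm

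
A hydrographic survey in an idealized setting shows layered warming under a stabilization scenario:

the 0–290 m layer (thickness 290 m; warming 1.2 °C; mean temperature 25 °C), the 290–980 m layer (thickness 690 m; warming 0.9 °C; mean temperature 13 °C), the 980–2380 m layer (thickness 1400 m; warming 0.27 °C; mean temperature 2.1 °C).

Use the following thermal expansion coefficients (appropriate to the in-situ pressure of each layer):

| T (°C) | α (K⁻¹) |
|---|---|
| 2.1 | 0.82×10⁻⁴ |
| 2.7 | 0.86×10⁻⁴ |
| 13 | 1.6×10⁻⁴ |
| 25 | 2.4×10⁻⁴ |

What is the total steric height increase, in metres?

Layer 1 at 25 °C → α = 2.4×10⁻⁴ K⁻¹
Layer 2 at 13 °C → α = 1.6×10⁻⁴ K⁻¹
Layer 3 at 2.1 °C → α = 0.82×10⁻⁴ K⁻¹
0–290 m: 2.4×10⁻⁴ × 290 × 1.2 = 0.08352 m
1.6×10⁻⁴ × 690 × 0.9 = 0.09936 m
980–2380 m: 0.82×10⁻⁴ × 0.27 × 1400 = 0.030996 m
Δh = 0.08352 + 0.09936 + 0.030996 = 0.213876 m

Δh ≈ 0.214 m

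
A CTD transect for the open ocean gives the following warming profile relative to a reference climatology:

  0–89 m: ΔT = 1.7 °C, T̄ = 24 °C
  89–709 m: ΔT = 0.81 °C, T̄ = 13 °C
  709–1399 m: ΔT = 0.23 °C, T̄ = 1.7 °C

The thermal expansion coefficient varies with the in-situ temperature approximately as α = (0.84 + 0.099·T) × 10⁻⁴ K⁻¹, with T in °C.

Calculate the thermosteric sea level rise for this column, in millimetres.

Δh ≈ 171 mm

Layer 1: α = (0.84 + 0.099×24)×10⁻⁴ = 3.216×10⁻⁴ K⁻¹
Layer 2: α = (0.84 + 0.099×13)×10⁻⁴ = 2.127×10⁻⁴ K⁻¹
Layer 3: α = (0.84 + 0.099×1.7)×10⁻⁴ = 1.0083×10⁻⁴ K⁻¹
0–89 m: 3.216×10⁻⁴ × 89 × 1.7 = 0.04865808 m
2.127×10⁻⁴ × 0.81 × 620 = 0.10681794 m
Layer 3: 1.0083×10⁻⁴ × 0.23 × 690 = 0.016001721 m
Δh = 0.04865808 + 0.10681794 + 0.016001721 = 0.171477741 m ≈ 171 mm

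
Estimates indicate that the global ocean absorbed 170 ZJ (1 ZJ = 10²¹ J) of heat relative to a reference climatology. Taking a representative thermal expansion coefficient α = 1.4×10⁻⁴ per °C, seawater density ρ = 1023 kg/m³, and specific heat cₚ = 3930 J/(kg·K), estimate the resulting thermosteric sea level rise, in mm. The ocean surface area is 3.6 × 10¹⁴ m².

Per unit area: Q = 170×10²¹ / (3.6×10¹⁴) ≈ 4.722×10⁸ J/m²
Δh = αQ/(ρcₚ) = 1.4×10⁻⁴ × 4.722×10⁸ / (1023 × 3930) ≈ 0.016443 m

16 mm of thermosteric rise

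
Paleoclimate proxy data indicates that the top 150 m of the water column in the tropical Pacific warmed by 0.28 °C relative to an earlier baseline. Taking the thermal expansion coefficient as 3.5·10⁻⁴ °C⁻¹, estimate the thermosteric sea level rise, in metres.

about 0.0147 m

Δh = αΔT·H = 3.5×10⁻⁴ × 0.28 × 150 = 0.01470 m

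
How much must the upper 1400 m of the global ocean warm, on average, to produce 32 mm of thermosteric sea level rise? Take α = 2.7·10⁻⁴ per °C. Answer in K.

ΔT = Δh/(αH) = 0.032 / (2.7×10⁻⁴ × 1400) ≈ 0.08466 K

ΔT ≈ 0.085 K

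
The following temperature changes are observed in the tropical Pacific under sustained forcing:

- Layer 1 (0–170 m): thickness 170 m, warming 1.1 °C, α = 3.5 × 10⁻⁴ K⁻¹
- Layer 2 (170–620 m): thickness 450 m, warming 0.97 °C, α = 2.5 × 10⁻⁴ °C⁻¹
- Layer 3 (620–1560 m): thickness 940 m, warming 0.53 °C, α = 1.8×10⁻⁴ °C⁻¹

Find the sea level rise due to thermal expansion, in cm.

0–170 m: 1.1 × 170 × 3.5×10⁻⁴ = 0.06545 m
0.97 × 450 × 2.5×10⁻⁴ = 0.109125 m
Layer 3: 0.53 × 940 × 1.8×10⁻⁴ = 0.089676 m
Δh = 0.06545 + 0.109125 + 0.089676 = 0.264251 m ≈ 26.4 cm

Δh ≈ 26.4 cm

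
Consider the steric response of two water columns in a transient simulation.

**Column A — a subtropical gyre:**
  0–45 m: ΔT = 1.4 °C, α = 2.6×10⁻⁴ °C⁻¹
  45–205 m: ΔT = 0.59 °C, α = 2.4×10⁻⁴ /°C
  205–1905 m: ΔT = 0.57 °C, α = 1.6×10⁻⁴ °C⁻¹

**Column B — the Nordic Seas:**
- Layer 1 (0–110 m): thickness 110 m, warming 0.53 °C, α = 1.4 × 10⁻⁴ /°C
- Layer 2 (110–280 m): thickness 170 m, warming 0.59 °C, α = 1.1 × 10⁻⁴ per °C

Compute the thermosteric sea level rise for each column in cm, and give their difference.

Δh_A ≈ 19 cm, Δh_B ≈ 1.9 cm; difference ≈ 17 cm

A 0–45 m: 2.6×10⁻⁴ × 1.4 × 45 = 0.01638 m
A 45–205 m: 0.59 × 160 × 2.4×10⁻⁴ = 0.022656 m
A 0.57 × 1700 × 1.6×10⁻⁴ = 0.15504 m
A total: 0.194076 m
B 110 × 1.4×10⁻⁴ × 0.53 = 0.008162 m
B 110–280 m: 170 × 0.59 × 1.1×10⁻⁴ = 0.011033 m
B total: 0.019195 m
Difference: 0.194076 − 0.019195 = 0.174881 m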